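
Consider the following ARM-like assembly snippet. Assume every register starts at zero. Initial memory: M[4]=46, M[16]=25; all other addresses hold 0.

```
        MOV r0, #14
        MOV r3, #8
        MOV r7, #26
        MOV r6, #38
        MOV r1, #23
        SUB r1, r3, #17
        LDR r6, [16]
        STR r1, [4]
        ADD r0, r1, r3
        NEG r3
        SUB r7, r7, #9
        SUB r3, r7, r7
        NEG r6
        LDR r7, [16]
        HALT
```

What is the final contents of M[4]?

after MOV r0, #14: r0=14
after MOV r3, #8: r3=8
after MOV r7, #26: r7=26
after MOV r6, #38: r6=38
after MOV r1, #23: r1=23
after SUB r1, r3, #17: r1=8-17=-9
after LDR r6, [16]: r6=M[16]=25
STR r1, [4] → M[4]=-9
after ADD r0, r1, r3: r0=(-9)+8=-1
after NEG r3: r3=-(8)=-8
after SUB r7, r7, #9: r7=26-9=17
after SUB r3, r7, r7: r3=17-17=0
after NEG r6: r6=-(25)=-25
after LDR r7, [16]: r7=M[16]=25
halt.

-9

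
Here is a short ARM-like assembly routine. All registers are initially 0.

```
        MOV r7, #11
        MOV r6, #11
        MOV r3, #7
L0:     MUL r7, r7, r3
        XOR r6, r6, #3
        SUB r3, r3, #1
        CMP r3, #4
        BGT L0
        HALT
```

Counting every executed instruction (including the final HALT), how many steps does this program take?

r7=11
r6=11
r3=7
r7=11*7=77
r6=11^3=8
r3=7-1=6
CMP r3, #4  (cmp 6,4)
BGT L0: taken
r7=77*6=462
r6=8^3=11
r3=6-1=5
CMP r3, #4  (cmp 5,4)
BGT L0: taken
r7=462*5=2310
r6=11^3=8
r3=5-1=4
CMP r3, #4  (cmp 4,4)
BGT L0: not taken
halt.
Total executed instructions: 19.

19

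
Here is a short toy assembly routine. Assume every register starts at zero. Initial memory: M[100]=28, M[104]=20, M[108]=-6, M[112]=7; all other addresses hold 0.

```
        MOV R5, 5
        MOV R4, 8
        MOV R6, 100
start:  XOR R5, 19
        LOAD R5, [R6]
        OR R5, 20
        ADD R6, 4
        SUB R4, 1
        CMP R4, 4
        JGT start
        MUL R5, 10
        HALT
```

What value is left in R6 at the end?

116

R5=5
R4=8
R6=100
R5=5^19=22
R5=M[100]=28
R5=28|20=28
R6=100+4=104
R4=8-1=7
CMP R4, 4  (cmp 7,4)
JGT start: taken
R5=28^19=15
R5=M[104]=20
R5=20|20=20
R6=104+4=108
R4=7-1=6
CMP R4, 4  (cmp 6,4)
JGT start: taken
R5=20^19=7
R5=M[108]=-6
R5=(-6)|20=-2
R6=108+4=112
R4=6-1=5
CMP R4, 4  (cmp 5,4)
JGT start: taken
R5=(-2)^19=-19
R5=M[112]=7
R5=7|20=23
R6=112+4=116
R4=5-1=4
CMP R4, 4  (cmp 4,4)
JGT start: not taken
R5=23*10=230
halt.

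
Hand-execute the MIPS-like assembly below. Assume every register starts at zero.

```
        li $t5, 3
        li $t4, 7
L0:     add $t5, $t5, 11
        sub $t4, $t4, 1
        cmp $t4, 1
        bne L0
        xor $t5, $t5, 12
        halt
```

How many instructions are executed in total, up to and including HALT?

28

li $t5, 3 → $t5=3
li $t4, 7 → $t4=7
add $t5, $t5, 11 → $t5=3+11=14
sub $t4, $t4, 1 → $t4=7-1=6
cmp $t4, 1  (cmp 6,1)
bne L0: taken
add $t5, $t5, 11 → $t5=14+11=25
sub $t4, $t4, 1 → $t4=6-1=5
cmp $t4, 1  (cmp 5,1)
bne L0: taken
add $t5, $t5, 11 → $t5=25+11=36
sub $t4, $t4, 1 → $t4=5-1=4
cmp $t4, 1  (cmp 4,1)
bne L0: taken
add $t5, $t5, 11 → $t5=36+11=47
sub $t4, $t4, 1 → $t4=4-1=3
cmp $t4, 1  (cmp 3,1)
bne L0: taken
add $t5, $t5, 11 → $t5=47+11=58
sub $t4, $t4, 1 → $t4=3-1=2
cmp $t4, 1  (cmp 2,1)
bne L0: taken
add $t5, $t5, 11 → $t5=58+11=69
sub $t4, $t4, 1 → $t4=2-1=1
cmp $t4, 1  (cmp 1,1)
bne L0: not taken
xor $t5, $t5, 12 → $t5=69^12=73
halt.
Total executed instructions: 28.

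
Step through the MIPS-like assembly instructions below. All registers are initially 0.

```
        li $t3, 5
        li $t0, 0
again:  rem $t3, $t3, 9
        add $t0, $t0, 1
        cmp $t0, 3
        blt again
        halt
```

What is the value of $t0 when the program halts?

3

$t3=5
$t0=0
$t3=5%9=5
$t0=0+1=1
cmp $t0, 3  (cmp 1,3)
blt again: taken
$t3=5%9=5
$t0=1+1=2
cmp $t0, 3  (cmp 2,3)
blt again: taken
$t3=5%9=5
$t0=2+1=3
cmp $t0, 3  (cmp 3,3)
blt again: not taken
halt.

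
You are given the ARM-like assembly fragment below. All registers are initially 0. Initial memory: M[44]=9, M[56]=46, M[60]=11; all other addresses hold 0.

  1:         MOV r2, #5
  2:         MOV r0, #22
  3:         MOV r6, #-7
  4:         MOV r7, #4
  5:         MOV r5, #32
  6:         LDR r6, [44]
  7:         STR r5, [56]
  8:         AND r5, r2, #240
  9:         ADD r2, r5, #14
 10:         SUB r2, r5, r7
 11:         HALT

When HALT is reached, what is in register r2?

-4

MOV r2, #5 → r2=5
MOV r0, #22 → r0=22
MOV r6, #-7 → r6=-7
MOV r7, #4 → r7=4
MOV r5, #32 → r5=32
LDR r6, [44] → r6=M[44]=9
STR r5, [56] → M[56]=32
AND r5, r2, #240 → r5=5&240=0
ADD r2, r5, #14 → r2=0+14=14
SUB r2, r5, r7 → r2=0-4=-4
halt.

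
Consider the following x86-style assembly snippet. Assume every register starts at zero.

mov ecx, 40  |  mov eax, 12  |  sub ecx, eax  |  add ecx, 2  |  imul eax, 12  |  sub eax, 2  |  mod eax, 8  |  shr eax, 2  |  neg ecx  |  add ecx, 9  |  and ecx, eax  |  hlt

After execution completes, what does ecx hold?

ecx=40
eax=12
ecx=40-12=28
ecx=28+2=30
eax=12*12=144
eax=144-2=142
eax=142%8=6
eax=6>>2=1
ecx=-(30)=-30
ecx=(-30)+9=-21
ecx=(-21)&1=1
halt.

1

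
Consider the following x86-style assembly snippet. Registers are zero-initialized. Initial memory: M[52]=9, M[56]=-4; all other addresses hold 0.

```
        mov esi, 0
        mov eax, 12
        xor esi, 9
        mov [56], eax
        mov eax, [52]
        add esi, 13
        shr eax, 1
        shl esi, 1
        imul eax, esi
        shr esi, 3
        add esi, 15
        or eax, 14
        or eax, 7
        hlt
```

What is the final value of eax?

191

esi=0
eax=12
esi=0^9=9
mov [56], eax → M[56]=12
eax=M[52]=9
esi=9+13=22
eax=9>>1=4
esi=22<<1=44
eax=4*44=176
esi=44>>3=5
esi=5+15=20
eax=176|14=190
eax=190|7=191
halt.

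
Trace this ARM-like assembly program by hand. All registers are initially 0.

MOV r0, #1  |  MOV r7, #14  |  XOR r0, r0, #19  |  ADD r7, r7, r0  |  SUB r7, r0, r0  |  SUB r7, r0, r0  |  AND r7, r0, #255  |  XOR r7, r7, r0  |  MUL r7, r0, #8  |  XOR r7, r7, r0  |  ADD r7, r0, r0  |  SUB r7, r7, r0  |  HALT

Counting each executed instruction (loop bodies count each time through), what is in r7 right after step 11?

r0=1
r7=14
r0=1^19=18
r7=14+18=32
r7=18-18=0
r7=18-18=0
r7=18&255=18
r7=18^18=0
r7=18*8=144
r7=144^18=130
r7=18+18=36
After step 11: r7 = 36.

36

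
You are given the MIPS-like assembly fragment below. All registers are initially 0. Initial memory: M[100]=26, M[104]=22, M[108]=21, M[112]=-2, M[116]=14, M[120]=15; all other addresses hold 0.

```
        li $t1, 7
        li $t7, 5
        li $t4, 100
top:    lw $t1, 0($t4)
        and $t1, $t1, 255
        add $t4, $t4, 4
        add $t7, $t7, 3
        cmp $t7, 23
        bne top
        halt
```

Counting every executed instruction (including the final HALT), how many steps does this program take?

40

after li $t1, 7: $t1=7
after li $t7, 5: $t7=5
after li $t4, 100: $t4=100
after lw $t1, 0($t4): $t1=M[100]=26
after and $t1, $t1, 255: $t1=26&255=26
after add $t4, $t4, 4: $t4=100+4=104
after add $t7, $t7, 3: $t7=5+3=8
cmp $t7, 23  (cmp 8,23)
bne top: taken
after lw $t1, 0($t4): $t1=M[104]=22
after and $t1, $t1, 255: $t1=22&255=22
after add $t4, $t4, 4: $t4=104+4=108
after add $t7, $t7, 3: $t7=8+3=11
cmp $t7, 23  (cmp 11,23)
bne top: taken
after lw $t1, 0($t4): $t1=M[108]=21
after and $t1, $t1, 255: $t1=21&255=21
after add $t4, $t4, 4: $t4=108+4=112
after add $t7, $t7, 3: $t7=11+3=14
cmp $t7, 23  (cmp 14,23)
bne top: taken
after lw $t1, 0($t4): $t1=M[112]=-2
after and $t1, $t1, 255: $t1=(-2)&255=254
after add $t4, $t4, 4: $t4=112+4=116
after add $t7, $t7, 3: $t7=14+3=17
cmp $t7, 23  (cmp 17,23)
bne top: taken
after lw $t1, 0($t4): $t1=M[116]=14
after and $t1, $t1, 255: $t1=14&255=14
after add $t4, $t4, 4: $t4=116+4=120
after add $t7, $t7, 3: $t7=17+3=20
cmp $t7, 23  (cmp 20,23)
bne top: taken
after lw $t1, 0($t4): $t1=M[120]=15
after and $t1, $t1, 255: $t1=15&255=15
after add $t4, $t4, 4: $t4=120+4=124
after add $t7, $t7, 3: $t7=20+3=23
cmp $t7, 23  (cmp 23,23)
bne top: not taken
halt.
Total executed instructions: 40.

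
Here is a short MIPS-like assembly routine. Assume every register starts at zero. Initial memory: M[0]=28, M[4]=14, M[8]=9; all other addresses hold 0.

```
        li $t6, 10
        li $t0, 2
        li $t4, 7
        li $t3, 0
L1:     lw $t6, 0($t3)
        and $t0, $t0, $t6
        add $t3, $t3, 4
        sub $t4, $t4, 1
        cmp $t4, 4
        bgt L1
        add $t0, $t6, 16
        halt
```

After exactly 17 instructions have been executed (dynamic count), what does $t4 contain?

5

li $t6, 10 → $t6=10
li $t0, 2 → $t0=2
li $t4, 7 → $t4=7
li $t3, 0 → $t3=0
lw $t6, 0($t3) → $t6=M[0]=28
and $t0, $t0, $t6 → $t0=2&28=0
add $t3, $t3, 4 → $t3=0+4=4
sub $t4, $t4, 1 → $t4=7-1=6
cmp $t4, 4  (cmp 6,4)
bgt L1: taken
lw $t6, 0($t3) → $t6=M[4]=14
and $t0, $t0, $t6 → $t0=0&14=0
add $t3, $t3, 4 → $t3=4+4=8
sub $t4, $t4, 1 → $t4=6-1=5
cmp $t4, 4  (cmp 5,4)
bgt L1: taken
lw $t6, 0($t3) → $t6=M[8]=9
After step 17: $t4 = 5.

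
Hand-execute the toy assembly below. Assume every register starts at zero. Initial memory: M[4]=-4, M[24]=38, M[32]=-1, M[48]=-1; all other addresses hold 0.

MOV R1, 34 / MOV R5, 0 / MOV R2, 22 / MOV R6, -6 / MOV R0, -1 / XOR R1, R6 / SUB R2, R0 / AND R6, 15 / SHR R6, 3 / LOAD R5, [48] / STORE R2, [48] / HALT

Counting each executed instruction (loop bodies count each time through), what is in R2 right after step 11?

23

R1=34
R5=0
R2=22
R6=-6
R0=-1
R1=34^(-6)=-40
R2=22-(-1)=23
R6=(-6)&15=10
R6=10>>3=1
R5=M[48]=-1
STORE R2, [48] → M[48]=23
After step 11: R2 = 23.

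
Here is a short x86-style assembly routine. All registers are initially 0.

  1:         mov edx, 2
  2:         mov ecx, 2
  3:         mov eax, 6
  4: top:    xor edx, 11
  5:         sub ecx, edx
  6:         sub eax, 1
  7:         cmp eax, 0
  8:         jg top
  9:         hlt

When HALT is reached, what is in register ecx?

-31

mov edx, 2 → edx=2
mov ecx, 2 → ecx=2
mov eax, 6 → eax=6
xor edx, 11 → edx=2^11=9
sub ecx, edx → ecx=2-9=-7
sub eax, 1 → eax=6-1=5
cmp eax, 0  (cmp 5,0)
jg top: taken
xor edx, 11 → edx=9^11=2
sub ecx, edx → ecx=(-7)-2=-9
sub eax, 1 → eax=5-1=4
cmp eax, 0  (cmp 4,0)
jg top: taken
xor edx, 11 → edx=2^11=9
sub ecx, edx → ecx=(-9)-9=-18
sub eax, 1 → eax=4-1=3
cmp eax, 0  (cmp 3,0)
jg top: taken
xor edx, 11 → edx=9^11=2
sub ecx, edx → ecx=(-18)-2=-20
sub eax, 1 → eax=3-1=2
cmp eax, 0  (cmp 2,0)
jg top: taken
xor edx, 11 → edx=2^11=9
sub ecx, edx → ecx=(-20)-9=-29
sub eax, 1 → eax=2-1=1
cmp eax, 0  (cmp 1,0)
jg top: taken
xor edx, 11 → edx=9^11=2
sub ecx, edx → ecx=(-29)-2=-31
sub eax, 1 → eax=1-1=0
cmp eax, 0  (cmp 0,0)
jg top: not taken
halt.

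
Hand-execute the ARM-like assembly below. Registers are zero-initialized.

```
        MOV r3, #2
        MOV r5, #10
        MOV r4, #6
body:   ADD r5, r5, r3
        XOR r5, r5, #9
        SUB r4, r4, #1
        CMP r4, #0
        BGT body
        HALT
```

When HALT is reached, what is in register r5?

22

MOV r3, #2 → r3=2
MOV r5, #10 → r5=10
MOV r4, #6 → r4=6
ADD r5, r5, r3 → r5=10+2=12
XOR r5, r5, #9 → r5=12^9=5
SUB r4, r4, #1 → r4=6-1=5
CMP r4, #0  (cmp 5,0)
BGT body: taken
ADD r5, r5, r3 → r5=5+2=7
XOR r5, r5, #9 → r5=7^9=14
SUB r4, r4, #1 → r4=5-1=4
CMP r4, #0  (cmp 4,0)
BGT body: taken
ADD r5, r5, r3 → r5=14+2=16
XOR r5, r5, #9 → r5=16^9=25
SUB r4, r4, #1 → r4=4-1=3
CMP r4, #0  (cmp 3,0)
BGT body: taken
ADD r5, r5, r3 → r5=25+2=27
XOR r5, r5, #9 → r5=27^9=18
SUB r4, r4, #1 → r4=3-1=2
CMP r4, #0  (cmp 2,0)
BGT body: taken
ADD r5, r5, r3 → r5=18+2=20
XOR r5, r5, #9 → r5=20^9=29
SUB r4, r4, #1 → r4=2-1=1
CMP r4, #0  (cmp 1,0)
BGT body: taken
ADD r5, r5, r3 → r5=29+2=31
XOR r5, r5, #9 → r5=31^9=22
SUB r4, r4, #1 → r4=1-1=0
CMP r4, #0  (cmp 0,0)
BGT body: not taken
halt.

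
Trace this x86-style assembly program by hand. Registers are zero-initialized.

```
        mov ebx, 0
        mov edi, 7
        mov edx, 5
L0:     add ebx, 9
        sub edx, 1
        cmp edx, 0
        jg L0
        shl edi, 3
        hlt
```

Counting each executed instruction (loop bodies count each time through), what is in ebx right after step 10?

18

mov ebx, 0 → ebx=0
mov edi, 7 → edi=7
mov edx, 5 → edx=5
add ebx, 9 → ebx=0+9=9
sub edx, 1 → edx=5-1=4
cmp edx, 0  (cmp 4,0)
jg L0: taken
add ebx, 9 → ebx=9+9=18
sub edx, 1 → edx=4-1=3
cmp edx, 0  (cmp 3,0)
After step 10: ebx = 18.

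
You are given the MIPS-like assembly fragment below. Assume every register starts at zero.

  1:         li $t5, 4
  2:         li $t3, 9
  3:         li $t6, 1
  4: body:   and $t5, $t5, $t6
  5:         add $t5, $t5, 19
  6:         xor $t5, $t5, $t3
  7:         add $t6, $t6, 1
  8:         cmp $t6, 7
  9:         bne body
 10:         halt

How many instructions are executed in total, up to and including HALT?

$t5=4
$t3=9
$t6=1
$t5=4&1=0
$t5=0+19=19
$t5=19^9=26
$t6=1+1=2
cmp $t6, 7  (cmp 2,7)
bne body: taken
$t5=26&2=2
$t5=2+19=21
$t5=21^9=28
$t6=2+1=3
cmp $t6, 7  (cmp 3,7)
bne body: taken
$t5=28&3=0
$t5=0+19=19
$t5=19^9=26
$t6=3+1=4
cmp $t6, 7  (cmp 4,7)
bne body: taken
$t5=26&4=0
$t5=0+19=19
$t5=19^9=26
$t6=4+1=5
cmp $t6, 7  (cmp 5,7)
bne body: taken
$t5=26&5=0
$t5=0+19=19
$t5=19^9=26
$t6=5+1=6
cmp $t6, 7  (cmp 6,7)
bne body: taken
$t5=26&6=2
$t5=2+19=21
$t5=21^9=28
$t6=6+1=7
cmp $t6, 7  (cmp 7,7)
bne body: not taken
halt.
Total executed instructions: 40.

40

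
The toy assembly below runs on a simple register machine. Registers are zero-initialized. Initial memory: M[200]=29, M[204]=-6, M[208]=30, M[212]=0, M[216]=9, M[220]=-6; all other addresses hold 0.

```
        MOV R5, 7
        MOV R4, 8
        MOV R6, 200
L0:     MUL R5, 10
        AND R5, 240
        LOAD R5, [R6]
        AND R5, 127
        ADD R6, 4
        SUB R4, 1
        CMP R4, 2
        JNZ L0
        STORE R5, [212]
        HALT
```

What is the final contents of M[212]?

122

MOV R5, 7 → R5=7
MOV R4, 8 → R4=8
MOV R6, 200 → R6=200
MUL R5, 10 → R5=7*10=70
AND R5, 240 → R5=70&240=64
LOAD R5, [R6] → R5=M[200]=29
AND R5, 127 → R5=29&127=29
ADD R6, 4 → R6=200+4=204
SUB R4, 1 → R4=8-1=7
CMP R4, 2  (cmp 7,2)
JNZ L0: taken
MUL R5, 10 → R5=29*10=290
AND R5, 240 → R5=290&240=32
LOAD R5, [R6] → R5=M[204]=-6
AND R5, 127 → R5=(-6)&127=122
ADD R6, 4 → R6=204+4=208
SUB R4, 1 → R4=7-1=6
CMP R4, 2  (cmp 6,2)
JNZ L0: taken
MUL R5, 10 → R5=122*10=1220
AND R5, 240 → R5=1220&240=192
LOAD R5, [R6] → R5=M[208]=30
AND R5, 127 → R5=30&127=30
ADD R6, 4 → R6=208+4=212
SUB R4, 1 → R4=6-1=5
CMP R4, 2  (cmp 5,2)
JNZ L0: taken
MUL R5, 10 → R5=30*10=300
AND R5, 240 → R5=300&240=32
LOAD R5, [R6] → R5=M[212]=0
AND R5, 127 → R5=0&127=0
ADD R6, 4 → R6=212+4=216
SUB R4, 1 → R4=5-1=4
CMP R4, 2  (cmp 4,2)
JNZ L0: taken
MUL R5, 10 → R5=0*10=0
AND R5, 240 → R5=0&240=0
LOAD R5, [R6] → R5=M[216]=9
AND R5, 127 → R5=9&127=9
ADD R6, 4 → R6=216+4=220
SUB R4, 1 → R4=4-1=3
CMP R4, 2  (cmp 3,2)
JNZ L0: taken
MUL R5, 10 → R5=9*10=90
AND R5, 240 → R5=90&240=80
LOAD R5, [R6] → R5=M[220]=-6
AND R5, 127 → R5=(-6)&127=122
ADD R6, 4 → R6=220+4=224
SUB R4, 1 → R4=3-1=2
CMP R4, 2  (cmp 2,2)
JNZ L0: not taken
STORE R5, [212] → M[212]=122
halt.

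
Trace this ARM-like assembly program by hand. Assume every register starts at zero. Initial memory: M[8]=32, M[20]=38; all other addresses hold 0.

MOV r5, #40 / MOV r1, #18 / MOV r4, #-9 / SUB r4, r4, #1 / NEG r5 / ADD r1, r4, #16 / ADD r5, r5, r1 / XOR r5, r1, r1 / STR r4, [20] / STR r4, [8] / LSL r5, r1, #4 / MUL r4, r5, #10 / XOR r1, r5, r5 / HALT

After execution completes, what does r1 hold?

0

after MOV r5, #40: r5=40
after MOV r1, #18: r1=18
after MOV r4, #-9: r4=-9
after SUB r4, r4, #1: r4=(-9)-1=-10
after NEG r5: r5=-(40)=-40
after ADD r1, r4, #16: r1=(-10)+16=6
after ADD r5, r5, r1: r5=(-40)+6=-34
after XOR r5, r1, r1: r5=6^6=0
STR r4, [20] → M[20]=-10
STR r4, [8] → M[8]=-10
after LSL r5, r1, #4: r5=6<<4=96
after MUL r4, r5, #10: r4=96*10=960
after XOR r1, r5, r5: r1=96^96=0
halt.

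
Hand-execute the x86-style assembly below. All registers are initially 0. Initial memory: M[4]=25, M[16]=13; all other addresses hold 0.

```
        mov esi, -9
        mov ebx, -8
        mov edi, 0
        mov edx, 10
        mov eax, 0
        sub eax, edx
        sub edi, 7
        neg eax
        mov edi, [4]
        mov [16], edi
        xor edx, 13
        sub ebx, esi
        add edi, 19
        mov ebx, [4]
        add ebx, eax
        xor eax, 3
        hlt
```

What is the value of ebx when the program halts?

35

after mov esi, -9: esi=-9
after mov ebx, -8: ebx=-8
after mov edi, 0: edi=0
after mov edx, 10: edx=10
after mov eax, 0: eax=0
after sub eax, edx: eax=0-10=-10
after sub edi, 7: edi=0-7=-7
after neg eax: eax=-(-10)=10
after mov edi, [4]: edi=M[4]=25
mov [16], edi → M[16]=25
after xor edx, 13: edx=10^13=7
after sub ebx, esi: ebx=(-8)-(-9)=1
after add edi, 19: edi=25+19=44
after mov ebx, [4]: ebx=M[4]=25
after add ebx, eax: ebx=25+10=35
after xor eax, 3: eax=10^3=9
halt.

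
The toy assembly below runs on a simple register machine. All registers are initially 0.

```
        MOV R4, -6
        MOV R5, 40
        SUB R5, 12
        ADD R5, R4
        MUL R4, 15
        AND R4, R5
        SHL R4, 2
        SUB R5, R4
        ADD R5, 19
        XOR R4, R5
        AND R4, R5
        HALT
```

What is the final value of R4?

MOV R4, -6 → R4=-6
MOV R5, 40 → R5=40
SUB R5, 12 → R5=40-12=28
ADD R5, R4 → R5=28+(-6)=22
MUL R4, 15 → R4=(-6)*15=-90
AND R4, R5 → R4=(-90)&22=6
SHL R4, 2 → R4=6<<2=24
SUB R5, R4 → R5=22-24=-2
ADD R5, 19 → R5=(-2)+19=17
XOR R4, R5 → R4=24^17=9
AND R4, R5 → R4=9&17=1
halt.

1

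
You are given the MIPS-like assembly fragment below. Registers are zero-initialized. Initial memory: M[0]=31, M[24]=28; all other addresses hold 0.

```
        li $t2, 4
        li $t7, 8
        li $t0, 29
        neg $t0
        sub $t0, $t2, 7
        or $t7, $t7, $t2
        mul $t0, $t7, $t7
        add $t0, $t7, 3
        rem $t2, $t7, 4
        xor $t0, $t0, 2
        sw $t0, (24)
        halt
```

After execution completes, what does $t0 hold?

13

$t2=4
$t7=8
$t0=29
$t0=-(29)=-29
$t0=4-7=-3
$t7=8|4=12
$t0=12*12=144
$t0=12+3=15
$t2=12%4=0
$t0=15^2=13
sw $t0, (24) → M[24]=13
halt.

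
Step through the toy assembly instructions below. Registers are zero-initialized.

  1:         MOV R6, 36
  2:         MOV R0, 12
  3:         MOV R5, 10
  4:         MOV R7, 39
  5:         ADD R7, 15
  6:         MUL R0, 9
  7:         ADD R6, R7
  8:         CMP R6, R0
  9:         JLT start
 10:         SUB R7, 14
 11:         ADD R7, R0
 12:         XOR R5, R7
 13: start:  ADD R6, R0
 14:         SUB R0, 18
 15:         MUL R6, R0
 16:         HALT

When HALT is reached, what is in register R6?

17820

MOV R6, 36 → R6=36
MOV R0, 12 → R0=12
MOV R5, 10 → R5=10
MOV R7, 39 → R7=39
ADD R7, 15 → R7=39+15=54
MUL R0, 9 → R0=12*9=108
ADD R6, R7 → R6=36+54=90
CMP R6, R0  (cmp 90,108)
JLT start: taken
ADD R6, R0 → R6=90+108=198
SUB R0, 18 → R0=108-18=90
MUL R6, R0 → R6=198*90=17820
halt.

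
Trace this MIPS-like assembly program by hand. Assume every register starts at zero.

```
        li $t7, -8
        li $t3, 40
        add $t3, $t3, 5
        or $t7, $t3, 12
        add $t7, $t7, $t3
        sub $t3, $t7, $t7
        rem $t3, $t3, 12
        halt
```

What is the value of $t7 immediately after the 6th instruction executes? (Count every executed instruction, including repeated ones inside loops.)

90

li $t7, -8 → $t7=-8
li $t3, 40 → $t3=40
add $t3, $t3, 5 → $t3=40+5=45
or $t7, $t3, 12 → $t7=45|12=45
add $t7, $t7, $t3 → $t7=45+45=90
sub $t3, $t7, $t7 → $t3=90-90=0
After step 6: $t7 = 90.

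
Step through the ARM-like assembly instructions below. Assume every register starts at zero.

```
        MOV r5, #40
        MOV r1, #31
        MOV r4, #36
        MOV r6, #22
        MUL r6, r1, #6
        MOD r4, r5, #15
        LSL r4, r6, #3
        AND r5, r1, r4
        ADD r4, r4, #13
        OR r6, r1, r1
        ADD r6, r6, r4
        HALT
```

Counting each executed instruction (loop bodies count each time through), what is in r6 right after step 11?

MOV r5, #40 → r5=40
MOV r1, #31 → r1=31
MOV r4, #36 → r4=36
MOV r6, #22 → r6=22
MUL r6, r1, #6 → r6=31*6=186
MOD r4, r5, #15 → r4=40%15=10
LSL r4, r6, #3 → r4=186<<3=1488
AND r5, r1, r4 → r5=31&1488=16
ADD r4, r4, #13 → r4=1488+13=1501
OR r6, r1, r1 → r6=31|31=31
ADD r6, r6, r4 → r6=31+1501=1532
After step 11: r6 = 1532.

1532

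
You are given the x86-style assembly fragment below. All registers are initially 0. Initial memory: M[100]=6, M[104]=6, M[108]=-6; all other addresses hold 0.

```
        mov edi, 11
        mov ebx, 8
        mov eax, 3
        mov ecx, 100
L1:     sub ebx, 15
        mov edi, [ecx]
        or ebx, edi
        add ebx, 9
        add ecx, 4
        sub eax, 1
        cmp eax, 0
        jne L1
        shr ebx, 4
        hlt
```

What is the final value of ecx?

112

after mov edi, 11: edi=11
after mov ebx, 8: ebx=8
after mov eax, 3: eax=3
after mov ecx, 100: ecx=100
after sub ebx, 15: ebx=8-15=-7
after mov edi, [ecx]: edi=M[100]=6
after or ebx, edi: ebx=(-7)|6=-1
after add ebx, 9: ebx=(-1)+9=8
after add ecx, 4: ecx=100+4=104
after sub eax, 1: eax=3-1=2
cmp eax, 0  (cmp 2,0)
jne L1: taken
after sub ebx, 15: ebx=8-15=-7
after mov edi, [ecx]: edi=M[104]=6
after or ebx, edi: ebx=(-7)|6=-1
after add ebx, 9: ebx=(-1)+9=8
after add ecx, 4: ecx=104+4=108
after sub eax, 1: eax=2-1=1
cmp eax, 0  (cmp 1,0)
jne L1: taken
after sub ebx, 15: ebx=8-15=-7
after mov edi, [ecx]: edi=M[108]=-6
after or ebx, edi: ebx=(-7)|(-6)=-5
after add ebx, 9: ebx=(-5)+9=4
after add ecx, 4: ecx=108+4=112
after sub eax, 1: eax=1-1=0
cmp eax, 0  (cmp 0,0)
jne L1: not taken
after shr ebx, 4: ebx=4>>4=0
halt.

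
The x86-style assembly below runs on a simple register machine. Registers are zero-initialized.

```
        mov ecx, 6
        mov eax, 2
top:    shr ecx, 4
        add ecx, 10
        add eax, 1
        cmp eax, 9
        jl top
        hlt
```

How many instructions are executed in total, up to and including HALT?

ecx=6
eax=2
ecx=6>>4=0
ecx=0+10=10
eax=2+1=3
cmp eax, 9  (cmp 3,9)
jl top: taken
ecx=10>>4=0
ecx=0+10=10
eax=3+1=4
cmp eax, 9  (cmp 4,9)
jl top: taken
ecx=10>>4=0
ecx=0+10=10
eax=4+1=5
cmp eax, 9  (cmp 5,9)
jl top: taken
ecx=10>>4=0
ecx=0+10=10
eax=5+1=6
cmp eax, 9  (cmp 6,9)
jl top: taken
ecx=10>>4=0
ecx=0+10=10
eax=6+1=7
cmp eax, 9  (cmp 7,9)
jl top: taken
ecx=10>>4=0
ecx=0+10=10
eax=7+1=8
cmp eax, 9  (cmp 8,9)
jl top: taken
ecx=10>>4=0
ecx=0+10=10
eax=8+1=9
cmp eax, 9  (cmp 9,9)
jl top: not taken
halt.
Total executed instructions: 38.

38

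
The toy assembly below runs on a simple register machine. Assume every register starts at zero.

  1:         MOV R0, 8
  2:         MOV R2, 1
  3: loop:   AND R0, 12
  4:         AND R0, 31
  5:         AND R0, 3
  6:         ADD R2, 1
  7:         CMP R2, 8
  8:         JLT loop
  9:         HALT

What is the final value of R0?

0

after MOV R0, 8: R0=8
after MOV R2, 1: R2=1
after AND R0, 12: R0=8&12=8
after AND R0, 31: R0=8&31=8
after AND R0, 3: R0=8&3=0
after ADD R2, 1: R2=1+1=2
CMP R2, 8  (cmp 2,8)
JLT loop: taken
after AND R0, 12: R0=0&12=0
after AND R0, 31: R0=0&31=0
after AND R0, 3: R0=0&3=0
after ADD R2, 1: R2=2+1=3
CMP R2, 8  (cmp 3,8)
JLT loop: taken
after AND R0, 12: R0=0&12=0
after AND R0, 31: R0=0&31=0
after AND R0, 3: R0=0&3=0
after ADD R2, 1: R2=3+1=4
CMP R2, 8  (cmp 4,8)
JLT loop: taken
after AND R0, 12: R0=0&12=0
after AND R0, 31: R0=0&31=0
after AND R0, 3: R0=0&3=0
after ADD R2, 1: R2=4+1=5
CMP R2, 8  (cmp 5,8)
JLT loop: taken
after AND R0, 12: R0=0&12=0
after AND R0, 31: R0=0&31=0
after AND R0, 3: R0=0&3=0
after ADD R2, 1: R2=5+1=6
CMP R2, 8  (cmp 6,8)
JLT loop: taken
after AND R0, 12: R0=0&12=0
after AND R0, 31: R0=0&31=0
after AND R0, 3: R0=0&3=0
after ADD R2, 1: R2=6+1=7
CMP R2, 8  (cmp 7,8)
JLT loop: taken
after AND R0, 12: R0=0&12=0
after AND R0, 31: R0=0&31=0
after AND R0, 3: R0=0&3=0
after ADD R2, 1: R2=7+1=8
CMP R2, 8  (cmp 8,8)
JLT loop: not taken
halt.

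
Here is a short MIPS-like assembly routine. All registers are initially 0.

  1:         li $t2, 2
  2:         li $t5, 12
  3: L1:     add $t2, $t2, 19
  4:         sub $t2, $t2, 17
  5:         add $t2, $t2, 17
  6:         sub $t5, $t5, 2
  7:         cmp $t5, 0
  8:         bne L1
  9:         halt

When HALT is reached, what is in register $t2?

116

after li $t2, 2: $t2=2
after li $t5, 12: $t5=12
after add $t2, $t2, 19: $t2=2+19=21
after sub $t2, $t2, 17: $t2=21-17=4
after add $t2, $t2, 17: $t2=4+17=21
after sub $t5, $t5, 2: $t5=12-2=10
cmp $t5, 0  (cmp 10,0)
bne L1: taken
after add $t2, $t2, 19: $t2=21+19=40
after sub $t2, $t2, 17: $t2=40-17=23
after add $t2, $t2, 17: $t2=23+17=40
after sub $t5, $t5, 2: $t5=10-2=8
cmp $t5, 0  (cmp 8,0)
bne L1: taken
after add $t2, $t2, 19: $t2=40+19=59
after sub $t2, $t2, 17: $t2=59-17=42
after add $t2, $t2, 17: $t2=42+17=59
after sub $t5, $t5, 2: $t5=8-2=6
cmp $t5, 0  (cmp 6,0)
bne L1: taken
after add $t2, $t2, 19: $t2=59+19=78
after sub $t2, $t2, 17: $t2=78-17=61
after add $t2, $t2, 17: $t2=61+17=78
after sub $t5, $t5, 2: $t5=6-2=4
cmp $t5, 0  (cmp 4,0)
bne L1: taken
after add $t2, $t2, 19: $t2=78+19=97
after sub $t2, $t2, 17: $t2=97-17=80
after add $t2, $t2, 17: $t2=80+17=97
after sub $t5, $t5, 2: $t5=4-2=2
cmp $t5, 0  (cmp 2,0)
bne L1: taken
after add $t2, $t2, 19: $t2=97+19=116
after sub $t2, $t2, 17: $t2=116-17=99
after add $t2, $t2, 17: $t2=99+17=116
after sub $t5, $t5, 2: $t5=2-2=0
cmp $t5, 0  (cmp 0,0)
bne L1: not taken
halt.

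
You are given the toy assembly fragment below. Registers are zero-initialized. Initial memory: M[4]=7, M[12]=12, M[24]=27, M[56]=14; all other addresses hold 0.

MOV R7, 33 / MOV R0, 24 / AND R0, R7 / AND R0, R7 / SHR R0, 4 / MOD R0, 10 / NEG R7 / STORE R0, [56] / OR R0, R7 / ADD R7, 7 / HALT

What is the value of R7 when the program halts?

-26

R7=33
R0=24
R0=24&33=0
R0=0&33=0
R0=0>>4=0
R0=0%10=0
R7=-(33)=-33
STORE R0, [56] → M[56]=0
R0=0|(-33)=-33
R7=(-33)+7=-26
halt.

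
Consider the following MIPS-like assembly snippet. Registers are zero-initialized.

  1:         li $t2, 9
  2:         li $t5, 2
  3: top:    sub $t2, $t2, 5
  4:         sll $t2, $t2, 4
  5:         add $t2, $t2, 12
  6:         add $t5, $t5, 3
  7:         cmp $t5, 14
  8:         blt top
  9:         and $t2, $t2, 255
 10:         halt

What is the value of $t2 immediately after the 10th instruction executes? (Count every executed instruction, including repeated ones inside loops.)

1136

li $t2, 9 → $t2=9
li $t5, 2 → $t5=2
sub $t2, $t2, 5 → $t2=9-5=4
sll $t2, $t2, 4 → $t2=4<<4=64
add $t2, $t2, 12 → $t2=64+12=76
add $t5, $t5, 3 → $t5=2+3=5
cmp $t5, 14  (cmp 5,14)
blt top: taken
sub $t2, $t2, 5 → $t2=76-5=71
sll $t2, $t2, 4 → $t2=71<<4=1136
After step 10: $t2 = 1136.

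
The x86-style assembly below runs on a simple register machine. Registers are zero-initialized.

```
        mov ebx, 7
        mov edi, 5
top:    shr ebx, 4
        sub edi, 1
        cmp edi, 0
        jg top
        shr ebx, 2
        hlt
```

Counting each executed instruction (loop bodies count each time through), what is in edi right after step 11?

after mov ebx, 7: ebx=7
after mov edi, 5: edi=5
after shr ebx, 4: ebx=7>>4=0
after sub edi, 1: edi=5-1=4
cmp edi, 0  (cmp 4,0)
jg top: taken
after shr ebx, 4: ebx=0>>4=0
after sub edi, 1: edi=4-1=3
cmp edi, 0  (cmp 3,0)
jg top: taken
after shr ebx, 4: ebx=0>>4=0
After step 11: edi = 3.

3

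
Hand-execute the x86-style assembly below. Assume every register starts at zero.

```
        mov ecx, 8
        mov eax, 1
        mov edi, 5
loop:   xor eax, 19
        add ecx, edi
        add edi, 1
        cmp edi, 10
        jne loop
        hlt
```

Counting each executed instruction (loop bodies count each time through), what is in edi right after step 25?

9

mov ecx, 8 → ecx=8
mov eax, 1 → eax=1
mov edi, 5 → edi=5
xor eax, 19 → eax=1^19=18
add ecx, edi → ecx=8+5=13
add edi, 1 → edi=5+1=6
cmp edi, 10  (cmp 6,10)
jne loop: taken
xor eax, 19 → eax=18^19=1
add ecx, edi → ecx=13+6=19
add edi, 1 → edi=6+1=7
cmp edi, 10  (cmp 7,10)
jne loop: taken
xor eax, 19 → eax=1^19=18
add ecx, edi → ecx=19+7=26
add edi, 1 → edi=7+1=8
cmp edi, 10  (cmp 8,10)
jne loop: taken
xor eax, 19 → eax=18^19=1
add ecx, edi → ecx=26+8=34
add edi, 1 → edi=8+1=9
cmp edi, 10  (cmp 9,10)
jne loop: taken
xor eax, 19 → eax=1^19=18
add ecx, edi → ecx=34+9=43
After step 25: edi = 9.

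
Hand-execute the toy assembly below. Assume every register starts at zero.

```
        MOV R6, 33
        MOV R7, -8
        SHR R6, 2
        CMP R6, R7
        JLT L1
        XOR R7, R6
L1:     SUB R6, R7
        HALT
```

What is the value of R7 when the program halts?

R6=33
R7=-8
R6=33>>2=8
CMP R6, R7  (cmp 8,-8)
JLT L1: not taken
R7=(-8)^8=-16
R6=8-(-16)=24
halt.

-16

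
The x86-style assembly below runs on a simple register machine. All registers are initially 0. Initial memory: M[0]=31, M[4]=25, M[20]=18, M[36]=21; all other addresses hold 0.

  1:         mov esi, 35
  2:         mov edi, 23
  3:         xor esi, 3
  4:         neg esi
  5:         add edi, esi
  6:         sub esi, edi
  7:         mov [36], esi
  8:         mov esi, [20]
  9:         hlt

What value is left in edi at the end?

-9

esi=35
edi=23
esi=35^3=32
esi=-(32)=-32
edi=23+(-32)=-9
esi=(-32)-(-9)=-23
mov [36], esi → M[36]=-23
esi=M[20]=18
halt.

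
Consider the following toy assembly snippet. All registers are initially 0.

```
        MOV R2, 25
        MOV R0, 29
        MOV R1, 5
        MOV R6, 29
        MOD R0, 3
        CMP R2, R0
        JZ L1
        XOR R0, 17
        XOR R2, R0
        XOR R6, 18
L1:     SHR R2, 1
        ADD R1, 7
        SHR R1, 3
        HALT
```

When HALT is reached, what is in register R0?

19

after MOV R2, 25: R2=25
after MOV R0, 29: R0=29
after MOV R1, 5: R1=5
after MOV R6, 29: R6=29
after MOD R0, 3: R0=29%3=2
CMP R2, R0  (cmp 25,2)
JZ L1: not taken
after XOR R0, 17: R0=2^17=19
after XOR R2, R0: R2=25^19=10
after XOR R6, 18: R6=29^18=15
after SHR R2, 1: R2=10>>1=5
after ADD R1, 7: R1=5+7=12
after SHR R1, 3: R1=12>>3=1
halt.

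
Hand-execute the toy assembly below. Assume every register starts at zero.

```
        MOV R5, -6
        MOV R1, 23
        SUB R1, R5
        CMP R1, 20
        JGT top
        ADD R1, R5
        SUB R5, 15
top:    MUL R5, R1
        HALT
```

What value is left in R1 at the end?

R5=-6
R1=23
R1=23-(-6)=29
CMP R1, 20  (cmp 29,20)
JGT top: taken
R5=(-6)*29=-174
halt.

29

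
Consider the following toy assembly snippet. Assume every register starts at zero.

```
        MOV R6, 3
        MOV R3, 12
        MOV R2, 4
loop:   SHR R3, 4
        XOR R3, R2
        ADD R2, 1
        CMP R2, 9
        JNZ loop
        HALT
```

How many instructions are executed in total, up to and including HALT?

29

MOV R6, 3 → R6=3
MOV R3, 12 → R3=12
MOV R2, 4 → R2=4
SHR R3, 4 → R3=12>>4=0
XOR R3, R2 → R3=0^4=4
ADD R2, 1 → R2=4+1=5
CMP R2, 9  (cmp 5,9)
JNZ loop: taken
SHR R3, 4 → R3=4>>4=0
XOR R3, R2 → R3=0^5=5
ADD R2, 1 → R2=5+1=6
CMP R2, 9  (cmp 6,9)
JNZ loop: taken
SHR R3, 4 → R3=5>>4=0
XOR R3, R2 → R3=0^6=6
ADD R2, 1 → R2=6+1=7
CMP R2, 9  (cmp 7,9)
JNZ loop: taken
SHR R3, 4 → R3=6>>4=0
XOR R3, R2 → R3=0^7=7
ADD R2, 1 → R2=7+1=8
CMP R2, 9  (cmp 8,9)
JNZ loop: taken
SHR R3, 4 → R3=7>>4=0
XOR R3, R2 → R3=0^8=8
ADD R2, 1 → R2=8+1=9
CMP R2, 9  (cmp 9,9)
JNZ loop: not taken
halt.
Total executed instructions: 29.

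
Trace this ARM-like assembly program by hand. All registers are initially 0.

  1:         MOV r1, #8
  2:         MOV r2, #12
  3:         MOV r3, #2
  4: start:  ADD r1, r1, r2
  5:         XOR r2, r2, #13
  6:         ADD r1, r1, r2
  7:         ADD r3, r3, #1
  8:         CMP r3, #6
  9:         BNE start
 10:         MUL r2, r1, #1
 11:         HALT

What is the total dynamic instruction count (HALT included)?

after MOV r1, #8: r1=8
after MOV r2, #12: r2=12
after MOV r3, #2: r3=2
after ADD r1, r1, r2: r1=8+12=20
after XOR r2, r2, #13: r2=12^13=1
after ADD r1, r1, r2: r1=20+1=21
after ADD r3, r3, #1: r3=2+1=3
CMP r3, #6  (cmp 3,6)
BNE start: taken
after ADD r1, r1, r2: r1=21+1=22
after XOR r2, r2, #13: r2=1^13=12
after ADD r1, r1, r2: r1=22+12=34
after ADD r3, r3, #1: r3=3+1=4
CMP r3, #6  (cmp 4,6)
BNE start: taken
after ADD r1, r1, r2: r1=34+12=46
after XOR r2, r2, #13: r2=12^13=1
after ADD r1, r1, r2: r1=46+1=47
after ADD r3, r3, #1: r3=4+1=5
CMP r3, #6  (cmp 5,6)
BNE start: taken
after ADD r1, r1, r2: r1=47+1=48
after XOR r2, r2, #13: r2=1^13=12
after ADD r1, r1, r2: r1=48+12=60
after ADD r3, r3, #1: r3=5+1=6
CMP r3, #6  (cmp 6,6)
BNE start: not taken
after MUL r2, r1, #1: r2=60*1=60
halt.
Total executed instructions: 29.

29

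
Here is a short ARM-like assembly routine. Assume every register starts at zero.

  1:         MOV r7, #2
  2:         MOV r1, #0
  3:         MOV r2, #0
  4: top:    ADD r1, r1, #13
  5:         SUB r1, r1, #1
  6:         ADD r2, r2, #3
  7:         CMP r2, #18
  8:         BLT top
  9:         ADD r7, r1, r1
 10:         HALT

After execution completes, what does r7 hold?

144

after MOV r7, #2: r7=2
after MOV r1, #0: r1=0
after MOV r2, #0: r2=0
after ADD r1, r1, #13: r1=0+13=13
after SUB r1, r1, #1: r1=13-1=12
after ADD r2, r2, #3: r2=0+3=3
CMP r2, #18  (cmp 3,18)
BLT top: taken
after ADD r1, r1, #13: r1=12+13=25
after SUB r1, r1, #1: r1=25-1=24
after ADD r2, r2, #3: r2=3+3=6
CMP r2, #18  (cmp 6,18)
BLT top: taken
after ADD r1, r1, #13: r1=24+13=37
after SUB r1, r1, #1: r1=37-1=36
after ADD r2, r2, #3: r2=6+3=9
CMP r2, #18  (cmp 9,18)
BLT top: taken
after ADD r1, r1, #13: r1=36+13=49
after SUB r1, r1, #1: r1=49-1=48
after ADD r2, r2, #3: r2=9+3=12
CMP r2, #18  (cmp 12,18)
BLT top: taken
after ADD r1, r1, #13: r1=48+13=61
after SUB r1, r1, #1: r1=61-1=60
after ADD r2, r2, #3: r2=12+3=15
CMP r2, #18  (cmp 15,18)
BLT top: taken
after ADD r1, r1, #13: r1=60+13=73
after SUB r1, r1, #1: r1=73-1=72
after ADD r2, r2, #3: r2=15+3=18
CMP r2, #18  (cmp 18,18)
BLT top: not taken
after ADD r7, r1, r1: r7=72+72=144
halt.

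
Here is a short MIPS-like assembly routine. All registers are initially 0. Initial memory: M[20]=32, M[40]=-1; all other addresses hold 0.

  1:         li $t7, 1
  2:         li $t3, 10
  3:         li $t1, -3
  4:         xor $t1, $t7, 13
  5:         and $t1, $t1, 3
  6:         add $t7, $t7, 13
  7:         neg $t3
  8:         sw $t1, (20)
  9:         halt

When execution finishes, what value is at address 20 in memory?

after li $t7, 1: $t7=1
after li $t3, 10: $t3=10
after li $t1, -3: $t1=-3
after xor $t1, $t7, 13: $t1=1^13=12
after and $t1, $t1, 3: $t1=12&3=0
after add $t7, $t7, 13: $t7=1+13=14
after neg $t3: $t3=-(10)=-10
sw $t1, (20) → M[20]=0
halt.

0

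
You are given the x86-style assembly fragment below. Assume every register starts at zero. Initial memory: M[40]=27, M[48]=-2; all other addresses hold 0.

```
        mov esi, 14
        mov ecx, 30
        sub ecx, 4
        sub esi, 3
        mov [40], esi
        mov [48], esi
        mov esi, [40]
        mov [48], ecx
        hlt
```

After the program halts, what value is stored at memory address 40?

mov esi, 14 → esi=14
mov ecx, 30 → ecx=30
sub ecx, 4 → ecx=30-4=26
sub esi, 3 → esi=14-3=11
mov [40], esi → M[40]=11
mov [48], esi → M[48]=11
mov esi, [40] → esi=M[40]=11
mov [48], ecx → M[48]=26
halt.

11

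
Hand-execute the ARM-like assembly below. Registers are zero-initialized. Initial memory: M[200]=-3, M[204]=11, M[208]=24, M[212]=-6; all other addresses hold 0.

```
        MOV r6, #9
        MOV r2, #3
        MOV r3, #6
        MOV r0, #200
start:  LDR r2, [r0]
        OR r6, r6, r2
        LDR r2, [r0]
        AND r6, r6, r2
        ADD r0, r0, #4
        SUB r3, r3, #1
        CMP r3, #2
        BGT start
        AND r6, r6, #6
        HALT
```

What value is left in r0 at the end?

after MOV r6, #9: r6=9
after MOV r2, #3: r2=3
after MOV r3, #6: r3=6
after MOV r0, #200: r0=200
after LDR r2, [r0]: r2=M[200]=-3
after OR r6, r6, r2: r6=9|(-3)=-3
after LDR r2, [r0]: r2=M[200]=-3
after AND r6, r6, r2: r6=(-3)&(-3)=-3
after ADD r0, r0, #4: r0=200+4=204
after SUB r3, r3, #1: r3=6-1=5
CMP r3, #2  (cmp 5,2)
BGT start: taken
after LDR r2, [r0]: r2=M[204]=11
after OR r6, r6, r2: r6=(-3)|11=-1
after LDR r2, [r0]: r2=M[204]=11
after AND r6, r6, r2: r6=(-1)&11=11
after ADD r0, r0, #4: r0=204+4=208
after SUB r3, r3, #1: r3=5-1=4
CMP r3, #2  (cmp 4,2)
BGT start: taken
after LDR r2, [r0]: r2=M[208]=24
after OR r6, r6, r2: r6=11|24=27
after LDR r2, [r0]: r2=M[208]=24
after AND r6, r6, r2: r6=27&24=24
after ADD r0, r0, #4: r0=208+4=212
after SUB r3, r3, #1: r3=4-1=3
CMP r3, #2  (cmp 3,2)
BGT start: taken
after LDR r2, [r0]: r2=M[212]=-6
after OR r6, r6, r2: r6=24|(-6)=-6
after LDR r2, [r0]: r2=M[212]=-6
after AND r6, r6, r2: r6=(-6)&(-6)=-6
after ADD r0, r0, #4: r0=212+4=216
after SUB r3, r3, #1: r3=3-1=2
CMP r3, #2  (cmp 2,2)
BGT start: not taken
after AND r6, r6, #6: r6=(-6)&6=2
halt.

216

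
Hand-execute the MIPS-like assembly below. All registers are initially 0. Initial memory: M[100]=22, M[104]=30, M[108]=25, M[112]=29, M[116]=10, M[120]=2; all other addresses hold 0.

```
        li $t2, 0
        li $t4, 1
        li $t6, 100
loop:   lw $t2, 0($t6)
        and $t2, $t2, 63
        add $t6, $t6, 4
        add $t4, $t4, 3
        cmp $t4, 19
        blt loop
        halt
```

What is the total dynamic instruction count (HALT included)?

li $t2, 0 → $t2=0
li $t4, 1 → $t4=1
li $t6, 100 → $t6=100
lw $t2, 0($t6) → $t2=M[100]=22
and $t2, $t2, 63 → $t2=22&63=22
add $t6, $t6, 4 → $t6=100+4=104
add $t4, $t4, 3 → $t4=1+3=4
cmp $t4, 19  (cmp 4,19)
blt loop: taken
lw $t2, 0($t6) → $t2=M[104]=30
and $t2, $t2, 63 → $t2=30&63=30
add $t6, $t6, 4 → $t6=104+4=108
add $t4, $t4, 3 → $t4=4+3=7
cmp $t4, 19  (cmp 7,19)
blt loop: taken
lw $t2, 0($t6) → $t2=M[108]=25
and $t2, $t2, 63 → $t2=25&63=25
add $t6, $t6, 4 → $t6=108+4=112
add $t4, $t4, 3 → $t4=7+3=10
cmp $t4, 19  (cmp 10,19)
blt loop: taken
lw $t2, 0($t6) → $t2=M[112]=29
and $t2, $t2, 63 → $t2=29&63=29
add $t6, $t6, 4 → $t6=112+4=116
add $t4, $t4, 3 → $t4=10+3=13
cmp $t4, 19  (cmp 13,19)
blt loop: taken
lw $t2, 0($t6) → $t2=M[116]=10
and $t2, $t2, 63 → $t2=10&63=10
add $t6, $t6, 4 → $t6=116+4=120
add $t4, $t4, 3 → $t4=13+3=16
cmp $t4, 19  (cmp 16,19)
blt loop: taken
lw $t2, 0($t6) → $t2=M[120]=2
and $t2, $t2, 63 → $t2=2&63=2
add $t6, $t6, 4 → $t6=120+4=124
add $t4, $t4, 3 → $t4=16+3=19
cmp $t4, 19  (cmp 19,19)
blt loop: not taken
halt.
Total executed instructions: 40.

40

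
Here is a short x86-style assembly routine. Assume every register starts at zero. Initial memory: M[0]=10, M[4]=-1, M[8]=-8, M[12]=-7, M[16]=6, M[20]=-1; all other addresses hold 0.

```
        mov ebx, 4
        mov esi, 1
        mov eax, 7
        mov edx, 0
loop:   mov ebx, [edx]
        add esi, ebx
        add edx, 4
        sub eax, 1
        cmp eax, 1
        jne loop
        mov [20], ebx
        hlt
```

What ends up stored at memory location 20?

-1

ebx=4
esi=1
eax=7
edx=0
ebx=M[0]=10
esi=1+10=11
edx=0+4=4
eax=7-1=6
cmp eax, 1  (cmp 6,1)
jne loop: taken
ebx=M[4]=-1
esi=11+(-1)=10
edx=4+4=8
eax=6-1=5
cmp eax, 1  (cmp 5,1)
jne loop: taken
ebx=M[8]=-8
esi=10+(-8)=2
edx=8+4=12
eax=5-1=4
cmp eax, 1  (cmp 4,1)
jne loop: taken
ebx=M[12]=-7
esi=2+(-7)=-5
edx=12+4=16
eax=4-1=3
cmp eax, 1  (cmp 3,1)
jne loop: taken
ebx=M[16]=6
esi=(-5)+6=1
edx=16+4=20
eax=3-1=2
cmp eax, 1  (cmp 2,1)
jne loop: taken
ebx=M[20]=-1
esi=1+(-1)=0
edx=20+4=24
eax=2-1=1
cmp eax, 1  (cmp 1,1)
jne loop: not taken
mov [20], ebx → M[20]=-1
halt.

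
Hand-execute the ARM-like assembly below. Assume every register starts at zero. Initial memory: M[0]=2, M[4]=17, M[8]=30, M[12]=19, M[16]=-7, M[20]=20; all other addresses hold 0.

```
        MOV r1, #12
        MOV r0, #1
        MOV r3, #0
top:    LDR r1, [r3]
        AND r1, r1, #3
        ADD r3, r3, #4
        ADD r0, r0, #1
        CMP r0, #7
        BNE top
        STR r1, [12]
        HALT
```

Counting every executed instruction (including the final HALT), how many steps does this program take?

41

MOV r1, #12 → r1=12
MOV r0, #1 → r0=1
MOV r3, #0 → r3=0
LDR r1, [r3] → r1=M[0]=2
AND r1, r1, #3 → r1=2&3=2
ADD r3, r3, #4 → r3=0+4=4
ADD r0, r0, #1 → r0=1+1=2
CMP r0, #7  (cmp 2,7)
BNE top: taken
LDR r1, [r3] → r1=M[4]=17
AND r1, r1, #3 → r1=17&3=1
ADD r3, r3, #4 → r3=4+4=8
ADD r0, r0, #1 → r0=2+1=3
CMP r0, #7  (cmp 3,7)
BNE top: taken
LDR r1, [r3] → r1=M[8]=30
AND r1, r1, #3 → r1=30&3=2
ADD r3, r3, #4 → r3=8+4=12
ADD r0, r0, #1 → r0=3+1=4
CMP r0, #7  (cmp 4,7)
BNE top: taken
LDR r1, [r3] → r1=M[12]=19
AND r1, r1, #3 → r1=19&3=3
ADD r3, r3, #4 → r3=12+4=16
ADD r0, r0, #1 → r0=4+1=5
CMP r0, #7  (cmp 5,7)
BNE top: taken
LDR r1, [r3] → r1=M[16]=-7
AND r1, r1, #3 → r1=(-7)&3=1
ADD r3, r3, #4 → r3=16+4=20
ADD r0, r0, #1 → r0=5+1=6
CMP r0, #7  (cmp 6,7)
BNE top: taken
LDR r1, [r3] → r1=M[20]=20
AND r1, r1, #3 → r1=20&3=0
ADD r3, r3, #4 → r3=20+4=24
ADD r0, r0, #1 → r0=6+1=7
CMP r0, #7  (cmp 7,7)
BNE top: not taken
STR r1, [12] → M[12]=0
halt.
Total executed instructions: 41.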